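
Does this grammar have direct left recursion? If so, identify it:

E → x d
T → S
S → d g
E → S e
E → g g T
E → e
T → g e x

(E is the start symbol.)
No direct left recursion

Direct left recursion occurs when N → N α for some non-terminal N (the right-hand side begins with the left-hand side itself).

E → x d: starts with x
T → S: starts with S
S → d g: starts with d
E → S e: starts with S
E → g g T: starts with g
E → e: starts with e
T → g e x: starts with g

No direct left recursion found.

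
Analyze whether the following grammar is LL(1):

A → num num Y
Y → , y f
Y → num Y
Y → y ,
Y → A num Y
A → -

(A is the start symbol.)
No. Predict set conflict for Y: { 'num' }

A grammar is LL(1) if for each non-terminal N with multiple productions, the predict sets of those productions are pairwise disjoint, where PREDICT(N → α) = (FIRST(α) \ {ε}) ∪ (FOLLOW(N) if α ⇒* ε).

Relevant sets:
  FIRST(A) = { '-', 'num' }

For A:
  PREDICT(A → num num Y) = { 'num' }
  PREDICT(A → '-') = { '-' }
For Y:
  PREDICT(Y → ',' y f) = { ',' }
  PREDICT(Y → num Y) = { 'num' }
  PREDICT(Y → y ',') = { 'y' }
  PREDICT(Y → A num Y) = { '-', 'num' }

Conflict found: Predict set conflict for Y: { 'num' }
The grammar is NOT LL(1).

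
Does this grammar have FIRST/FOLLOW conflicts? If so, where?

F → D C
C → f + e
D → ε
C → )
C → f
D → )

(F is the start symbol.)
Nullable non-terminals: D.

D: nullable alternative(s) D → ε; FOLLOW(D) = { ')', 'f' }
  D → ε: FIRST \ {ε} = { } — this is the only nullable alternative, skip
  D → ): FIRST \ {ε} = { ')' } — overlaps FOLLOW(D) on { ')' }: CONFLICT

C, F have no nullable alternative, so no FIRST/FOLLOW check is needed there.

So the grammar has 1 FIRST/FOLLOW conflict (marked CONFLICT above).

Answer: Yes. D → ')' with FOLLOW(D) on { ')' }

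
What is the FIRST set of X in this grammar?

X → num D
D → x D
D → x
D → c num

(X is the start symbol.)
To compute FIRST(X), examine every production with X on the left-hand side, reading each right-hand side left to right until a non-nullable symbol is reached.

From X → num D:
  - num is a terminal: add 'num' and stop

Collecting: FIRST(X) = { 'num' }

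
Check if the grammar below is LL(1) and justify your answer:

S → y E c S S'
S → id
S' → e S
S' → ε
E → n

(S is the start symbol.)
No. Predict set conflict for S': { 'e' }

A grammar is LL(1) if for each non-terminal N with multiple productions, the predict sets of those productions are pairwise disjoint, where PREDICT(N → α) = (FIRST(α) \ {ε}) ∪ (FOLLOW(N) if α ⇒* ε).

Relevant sets:
  FOLLOW(S') = { $, 'e' }

For S:
  PREDICT(S → y E c S S') = { 'y' }
  PREDICT(S → id) = { 'id' }
For S':
  PREDICT(S' → e S) = { 'e' }
  PREDICT(S' → ε) = { $, 'e' }
E has a single production, so nothing to check there.

Conflict found: Predict set conflict for S': { 'e' }
The grammar is NOT LL(1).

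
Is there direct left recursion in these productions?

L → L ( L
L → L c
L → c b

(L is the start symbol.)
Yes, L is left-recursive

Direct left recursion occurs when N → N α for some non-terminal N (the right-hand side begins with the left-hand side itself).

L → L ( L: LEFT RECURSIVE (starts with L)
L → L c: LEFT RECURSIVE (starts with L)
L → c b: starts with c

The grammar has direct left recursion on: L.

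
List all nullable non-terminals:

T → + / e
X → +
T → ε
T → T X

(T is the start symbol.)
{ 'T' }

A non-terminal is nullable if it can derive ε (the empty string): either it has an ε-production, or it has a production whose right-hand side consists entirely of nullable non-terminals.

ε-productions: T → ε
So T is immediately nullable.
No further non-terminal can be added: every production for the remaining non-terminals contains a terminal or a non-nullable non-terminal.
Nullable = { 'T' }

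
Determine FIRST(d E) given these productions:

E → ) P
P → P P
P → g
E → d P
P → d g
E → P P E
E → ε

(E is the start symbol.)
{ 'd' }

To compute FIRST(d E), process the symbols left to right:
Symbol d is a terminal. Add 'd' and stop.
FIRST(d E) = { 'd' }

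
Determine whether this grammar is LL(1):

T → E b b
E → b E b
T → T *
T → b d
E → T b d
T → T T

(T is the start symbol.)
No. Predict set conflict for T: { 'b' }

A grammar is LL(1) if for each non-terminal N with multiple productions, the predict sets of those productions are pairwise disjoint, where PREDICT(N → α) = (FIRST(α) \ {ε}) ∪ (FOLLOW(N) if α ⇒* ε).

Relevant sets:
  FIRST(E) = { 'b' }
  FIRST(T) = { 'b' }

For T:
  PREDICT(T → E b b) = { 'b' }
  PREDICT(T → T '*') = { 'b' }
  PREDICT(T → b d) = { 'b' }
  PREDICT(T → T T) = { 'b' }
For E:
  PREDICT(E → b E b) = { 'b' }
  PREDICT(E → T b d) = { 'b' }

Conflict found: Predict set conflict for T: { 'b' }
The grammar is NOT LL(1).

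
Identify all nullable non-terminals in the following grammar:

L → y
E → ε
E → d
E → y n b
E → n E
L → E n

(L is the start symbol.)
{ 'E' }

A non-terminal is nullable if it can derive ε (the empty string): either it has an ε-production, or it has a production whose right-hand side consists entirely of nullable non-terminals.

ε-productions: E → ε
So E is immediately nullable.
No further non-terminal can be added: every production for the remaining non-terminals contains a terminal or a non-nullable non-terminal.
Nullable = { 'E' }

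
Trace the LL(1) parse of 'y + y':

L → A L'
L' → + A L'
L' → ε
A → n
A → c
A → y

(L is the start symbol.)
LL(1) parsing maintains a stack (initially the start symbol over $) and the input. At each step: if the stack top is a terminal, match it against the current input token; if it is a non-terminal N, replace it with the RHS of M[N, lookahead] (the unique production whose predict set contains the lookahead).

Stack is shown with the top on the left.

Stack     Input    Action
-------------------------
L $       y + y $  output L → A L'
A L' $    y + y $  output A → y
y L' $    y + y $  match 'y'
L' $      + y $    output L' → + A L'
+ A L' $  + y $    match '+'
A L' $    y $      output A → y
y L' $    y $      match 'y'
L' $      $        output L' → ε
$         $        accept

The string is accepted.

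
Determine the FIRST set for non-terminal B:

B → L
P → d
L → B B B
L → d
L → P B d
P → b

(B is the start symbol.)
FIRST sets of the other non-terminals involved (by the same procedure, iterated to a fixed point):
  FIRST(L) = { 'b', 'd' }

From B → L:
  - L is a non-terminal: add FIRST(L) \ {ε} = { 'b', 'd' }
    L is not nullable, so stop

Collecting: FIRST(B) = { 'b', 'd' }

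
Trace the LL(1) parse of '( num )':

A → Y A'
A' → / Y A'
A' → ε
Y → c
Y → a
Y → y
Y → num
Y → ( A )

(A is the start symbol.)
Stack is shown with the top on the left.

Stack          Input      Action
--------------------------------
A $            ( num ) $  output A → Y A'
Y A' $         ( num ) $  output Y → ( A )
( A ) A' $     ( num ) $  match '('
A ) A' $       num ) $    output A → Y A'
Y A' ) A' $    num ) $    output Y → num
num A' ) A' $  num ) $    match 'num'
A' ) A' $      ) $        output A' → ε
) A' $         ) $        match ')'
A' $           $          output A' → ε
$              $          accept

The string is accepted.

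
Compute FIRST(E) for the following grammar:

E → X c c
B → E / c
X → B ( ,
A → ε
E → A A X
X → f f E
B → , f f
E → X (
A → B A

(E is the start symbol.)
{ ',', 'f' }

To compute FIRST(E), examine every production with E on the left-hand side, reading each right-hand side left to right until a non-nullable symbol is reached.

FIRST sets of the other non-terminals involved (by the same procedure, iterated to a fixed point):
  FIRST(X) = { ',', 'f' }
  FIRST(A) = { ',', 'f', ε }

From E → X c c:
  - X is a non-terminal: add FIRST(X) \ {ε} = { ',', 'f' }
    X is not nullable, so stop
From E → A A X:
  - A is a non-terminal: add FIRST(A) \ {ε} = { ',', 'f' }
    A is nullable, so continue to the next symbol
  - A is a non-terminal: add FIRST(A) \ {ε} = { ',', 'f' }
    A is nullable, so continue to the next symbol
  - X is a non-terminal: add FIRST(X) \ {ε} = { ',', 'f' }
    X is not nullable, so stop
From E → X (:
  - X is a non-terminal: add FIRST(X) \ {ε} = { ',', 'f' }
    X is not nullable, so stop

Collecting: FIRST(E) = { ',', 'f' }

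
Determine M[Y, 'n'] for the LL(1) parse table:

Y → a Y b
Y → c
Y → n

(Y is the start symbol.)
Y → n

To find M[Y, 'n'], we find productions for Y where 'n' is in the predict set (PREDICT(N → α) = (FIRST(α) \ {ε}) ∪ (FOLLOW(N) if α ⇒* ε)).

Y → a Y b: PREDICT = { 'a' }
Y → c: PREDICT = { 'c' }
Y → n: PREDICT = { 'n' }
  'n' is in predict set, so this production goes in M[Y, 'n']

M[Y, 'n'] = Y → n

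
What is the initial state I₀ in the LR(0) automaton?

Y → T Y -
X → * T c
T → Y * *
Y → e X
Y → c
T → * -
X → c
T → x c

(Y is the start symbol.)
{ [T → . * -], [T → . Y * *], [T → . x c], [Y → . T Y -], [Y → . c], [Y → . e X], [Y' → . Y] }

First, augment the grammar with Y' → Y
I₀ = CLOSURE({ [Y' → . Y] }):
  [Y' → . Y] has the dot before Y: add [Y → . T Y -], [Y → . e X], [Y → . c]
  [Y → . T Y -] has the dot before T: add [T → . Y * *], [T → . * -], [T → . x c]
No further items can be added.

I₀ = { [T → . * -], [T → . Y * *], [T → . x c], [Y → . T Y -], [Y → . c], [Y → . e X], [Y' → . Y] }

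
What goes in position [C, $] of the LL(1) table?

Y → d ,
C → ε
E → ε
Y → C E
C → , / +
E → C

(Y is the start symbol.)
C → ε

To find M[C, $], we find productions for C where $ is in the predict set (PREDICT(N → α) = (FIRST(α) \ {ε}) ∪ (FOLLOW(N) if α ⇒* ε)).

Relevant sets:
  FOLLOW(C) = { $, ',' }

C → ε: PREDICT = { $, ',' }
  $ is in predict set, so this production goes in M[C, $]
C → , / +: PREDICT = { ',' }

M[C, $] = C → ε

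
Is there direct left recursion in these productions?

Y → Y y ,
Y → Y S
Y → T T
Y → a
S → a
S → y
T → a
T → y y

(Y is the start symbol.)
Y → Y y ,: LEFT RECURSIVE (starts with Y)
Y → Y S: LEFT RECURSIVE (starts with Y)
Y → T T: starts with T
Y → a: starts with a
S → a: starts with a
S → y: starts with y
T → a: starts with a
T → y y: starts with y

The grammar has direct left recursion on: Y.

Answer: Yes, Y is left-recursive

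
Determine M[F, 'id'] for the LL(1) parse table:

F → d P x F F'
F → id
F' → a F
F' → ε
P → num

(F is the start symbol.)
F → id

To find M[F, 'id'], we find productions for F where 'id' is in the predict set (PREDICT(N → α) = (FIRST(α) \ {ε}) ∪ (FOLLOW(N) if α ⇒* ε)).

F → d P x F F': PREDICT = { 'd' }
F → id: PREDICT = { 'id' }
  'id' is in predict set, so this production goes in M[F, 'id']

M[F, 'id'] = F → id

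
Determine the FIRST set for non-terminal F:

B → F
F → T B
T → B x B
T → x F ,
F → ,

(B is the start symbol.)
{ ',', 'x' }

To compute FIRST(F), examine every production with F on the left-hand side, reading each right-hand side left to right until a non-nullable symbol is reached.

FIRST sets of the other non-terminals involved (by the same procedure, iterated to a fixed point):
  FIRST(T) = { ',', 'x' }

From F → T B:
  - T is a non-terminal: add FIRST(T) \ {ε} = { ',', 'x' }
    T is not nullable, so stop
From F → ,:
  - ',' is a terminal: add ',' and stop

Collecting: FIRST(F) = { ',', 'x' }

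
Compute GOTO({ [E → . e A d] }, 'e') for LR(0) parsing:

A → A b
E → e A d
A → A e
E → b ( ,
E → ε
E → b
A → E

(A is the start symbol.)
{ [A → . A b], [A → . A e], [A → . E], [E → . b ( ,], [E → . b], [E → . e A d], [E → .], [E → e . A d] }

GOTO(I, 'e') = CLOSURE({ [A → αX.β] : [A → α.Xβ] ∈ I, X = 'e' })

Items with dot before 'e', with the dot advanced:
  [E → . e A d] → [E → e . A d]
Closure of the advanced items:
  [E → e . A d] has the dot before A: add [A → . A b], [A → . A e], [A → . E]
  [A → . E] has the dot before E: add [E → . e A d], [E → . b ( ,], [E → .], [E → . b]

GOTO = { [A → . A b], [A → . A e], [A → . E], [E → . b ( ,], [E → . b], [E → . e A d], [E → .], [E → e . A d] }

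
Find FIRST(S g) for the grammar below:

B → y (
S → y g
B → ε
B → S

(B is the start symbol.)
FIRST sets of the non-terminals involved (from the grammar, by fixed-point iteration):
  FIRST(S) = { 'y' }

To compute FIRST(S g), process the symbols left to right:
Symbol S is a non-terminal. Add FIRST(S) \ {ε} = { 'y' }
S is not nullable (ε ∉ FIRST(S)), so stop here.
FIRST(S g) = { 'y' }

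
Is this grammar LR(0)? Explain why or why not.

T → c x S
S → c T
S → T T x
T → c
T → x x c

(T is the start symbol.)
No. Shift-reduce conflict between [T → c .] and [T → c . x S]

A grammar is LR(0) if no state in the canonical LR(0) collection has:
  - both a shift item (dot before a terminal) and a complete item (shift-reduce conflict), or
  - two or more complete items (reduce-reduce conflict; the accept item [T' → T .] counts as a complete item here).

Augment with T' → T and build the canonical LR(0) collection (I0 = CLOSURE({[T' → . T]}), then GOTO on every symbol after a dot until no new states appear). It has 15 states:
  I0: { [T → . c x S], [T → . c], [T → . x x c], [T' → . T] }  — shift
  I1: { [T' → T .] }  — accept
  I2: { [T → c . x S], [T → c .] }  — shift, reduce
  I3: { [T → x . x c] }  — shift
  I4: { [T → x x . c] }  — shift
  I5: { [T → x x c .] }  — reduce
  I6: { [S → . T T x], [S → . c T], [T → . c x S], [T → . c], [T → . x x c], [T → c x . S] }  — shift
  I7: { [T → c x S .] }  — reduce
  I8: { [S → T . T x], [T → . c x S], [T → . c], [T → . x x c] }  — shift
  I9: { [S → c . T], [T → . c x S], [T → . c], [T → . x x c], [T → c . x S], [T → c .] }  — shift, reduce
  I10: { [S → c T .] }  — reduce
  I11: { [S → . T T x], [S → . c T], [T → . c x S], [T → . c], [T → . x x c], [T → c x . S], [T → x . x c] }  — shift
  I12: { [T → x . x c], [T → x x . c] }  — shift
  I13: { [S → T T . x] }  — shift
  I14: { [S → T T x .] }  — reduce

Conflict in state I2:
  Shift-reduce conflict between [T → c .] and [T → c . x S]
So the grammar is NOT LR(0).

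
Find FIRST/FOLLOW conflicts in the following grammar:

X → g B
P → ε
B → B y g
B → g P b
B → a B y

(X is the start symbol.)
A FIRST/FOLLOW conflict occurs when a non-terminal N has a nullable alternative N → β (β ⇒* ε) and another alternative N → α with FIRST(α) ∩ FOLLOW(N) ≠ ∅: on such a lookahead the parser cannot decide between expanding α and letting N vanish via β.

Nullable non-terminals: P.
P has a nullable alternative but only one production, so nothing to check.

B, X have no nullable alternative, so no FIRST/FOLLOW check is needed there.

No FIRST/FOLLOW conflicts found.

Answer: No FIRST/FOLLOW conflicts.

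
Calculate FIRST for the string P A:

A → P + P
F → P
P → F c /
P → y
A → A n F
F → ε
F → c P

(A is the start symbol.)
{ 'c', 'y' }

FIRST sets of the non-terminals involved (from the grammar, by fixed-point iteration):
  FIRST(P) = { 'c', 'y' }

To compute FIRST(P A), process the symbols left to right:
Symbol P is a non-terminal. Add FIRST(P) \ {ε} = { 'c', 'y' }
P is not nullable (ε ∉ FIRST(P)), so stop here.
FIRST(P A) = { 'c', 'y' }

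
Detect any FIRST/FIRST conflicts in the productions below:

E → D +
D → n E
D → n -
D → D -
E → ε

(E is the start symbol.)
Yes. D → n E / D → n '-' on { 'n' }; D → n E / D → D '-' on { 'n' }; D → n '-' / D → D '-' on { 'n' }

A FIRST/FIRST conflict occurs when two productions N → α and N → β for the same non-terminal have FIRST(α) ∩ FIRST(β) ≠ ∅ (with ε ∈ FIRST of a nullable right-hand side, so two nullable alternatives also conflict).

FIRST sets of the non-terminals at (or reachable through a nullable prefix from) the front of some alternative:
  FIRST(D) = { 'n' }

Productions for E:
  E → D +: FIRST = { 'n' }
  E → ε: FIRST = { ε }
Productions for D:
  D → n E: FIRST = { 'n' }
  D → n -: FIRST = { 'n' }
  D → D -: FIRST = { 'n' }

Conflict for D: D → n E and D → n -
  Overlap: { 'n' }
Conflict for D: D → n E and D → D -
  Overlap: { 'n' }
Conflict for D: D → n - and D → D -
  Overlap: { 'n' }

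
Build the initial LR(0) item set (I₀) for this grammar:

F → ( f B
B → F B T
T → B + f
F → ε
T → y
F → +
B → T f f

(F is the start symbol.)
{ [F → . ( f B], [F → . +], [F → .], [F' → . F] }

First, augment the grammar with F' → F
I₀ = CLOSURE({ [F' → . F] }):
  [F' → . F] has the dot before F: add [F → . ( f B], [F → .], [F → . +]
No further items can be added.

I₀ = { [F → . ( f B], [F → . +], [F → .], [F' → . F] }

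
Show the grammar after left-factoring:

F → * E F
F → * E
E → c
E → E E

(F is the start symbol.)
Left-factoring transforms A → αβ₁ | αβ₂ into A → αA' and A' → β₁ | β₂
(α is the longest common prefix among the alternatives). Repeat until
no nonterminal has two alternatives with a common prefix.

Round 1: F has alternatives sharing prefix '* E'. Introduce F': F → * E F'
  Add: F' → F
  Add: F' → ε

No remaining common prefixes — done.

Resulting grammar:
F → * E F'
F' → F
F' → ε
E → c
E → E E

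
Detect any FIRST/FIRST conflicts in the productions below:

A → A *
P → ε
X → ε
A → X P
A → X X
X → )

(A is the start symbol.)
A FIRST/FIRST conflict occurs when two productions N → α and N → β for the same non-terminal have FIRST(α) ∩ FIRST(β) ≠ ∅ (with ε ∈ FIRST of a nullable right-hand side, so two nullable alternatives also conflict).

FIRST sets of the non-terminals at (or reachable through a nullable prefix from) the front of some alternative:
  FIRST(A) = { ')', '*', ε }
  FIRST(X) = { ')', ε }
  FIRST(P) = { ε }

Productions for A:
  A → A *: FIRST = { ')', '*' }
  A → X P: FIRST = { ')', ε }
  A → X X: FIRST = { ')', ε }
Productions for X:
  X → ε: FIRST = { ε }
  X → ): FIRST = { ')' }
P has only one production, so no FIRST/FIRST conflict is possible there.

Conflict for A: A → A * and A → X P
  Overlap: { ')' }
Conflict for A: A → A * and A → X X
  Overlap: { ')' }
Conflict for A: A → X P and A → X X
  Overlap: { ')', ε }

Answer: Yes. A → A '*' / A → X P on { ')' }; A → A '*' / A → X X on { ')' }; A → X P / A → X X on { ')', ε }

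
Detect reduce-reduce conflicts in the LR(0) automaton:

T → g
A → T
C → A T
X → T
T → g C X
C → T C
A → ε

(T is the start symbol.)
A reduce-reduce conflict occurs when an LR(0) state has two complete items [A → α .] and [B → β .] — both call for a reduction, and with no lookahead the parser cannot choose between them.

Augment with T' → T and build the canonical LR(0) collection (I0 = CLOSURE({[T' → . T]}), then GOTO on every symbol after a dot until no new states appear). It has 10 states:
  I0: { [T → . g C X], [T → . g], [T' → . T] }  — shift
  I1: { [T' → T .] }  — accept
  I2: { [A → . T], [A → .], [C → . A T], [C → . T C], [T → . g C X], [T → . g], [T → g . C X], [T → g .] }  — shift, 2 reduces
  I3: { [C → A . T], [T → . g C X], [T → . g] }  — shift
  I4: { [T → . g C X], [T → . g], [T → g C . X], [X → . T] }  — shift
  I5: { [A → . T], [A → .], [A → T .], [C → . A T], [C → . T C], [C → T . C], [T → . g C X], [T → . g] }  — shift, 2 reduces
  I6: { [C → T C .] }  — reduce
  I7: { [X → T .] }  — reduce
  I8: { [T → g C X .] }  — reduce
  I9: { [C → A T .] }  — reduce

I2 contains complete items [A → .], [T → g .] — reduce-reduce conflict.
I5 contains complete items [A → .], [A → T .] — reduce-reduce conflict.

Answer: Yes — I2: [A → .] vs [T → g .]; I5: [A → .] vs [A → T .]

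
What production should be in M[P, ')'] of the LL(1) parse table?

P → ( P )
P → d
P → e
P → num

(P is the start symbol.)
To find M[P, ')'], we find productions for P where ')' is in the predict set (PREDICT(N → α) = (FIRST(α) \ {ε}) ∪ (FOLLOW(N) if α ⇒* ε)).

P → ( P ): PREDICT = { '(' }
P → d: PREDICT = { 'd' }
P → e: PREDICT = { 'e' }
P → num: PREDICT = { 'num' }

M[P, ')'] is empty (no production applies)

Answer: Empty (error entry)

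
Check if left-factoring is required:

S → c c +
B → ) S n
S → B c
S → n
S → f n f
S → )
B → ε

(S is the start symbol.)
Left-factoring is needed when two productions for the same non-terminal
share a common prefix on the right-hand side.

Productions for S:
  S → c c +
  S → B c
  S → n
  S → f n f
  S → )
Productions for B:
  B → ) S n
  B → ε

No common prefixes found.

Answer: No, left-factoring is not needed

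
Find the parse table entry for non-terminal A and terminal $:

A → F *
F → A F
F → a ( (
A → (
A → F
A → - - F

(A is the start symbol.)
To find M[A, $], we find productions for A where $ is in the predict set (PREDICT(N → α) = (FIRST(α) \ {ε}) ∪ (FOLLOW(N) if α ⇒* ε)).

Relevant sets:
  FIRST(F) = { '(', '-', 'a' }

A → F *: PREDICT = { '(', '-', 'a' }
A → (: PREDICT = { '(' }
A → F: PREDICT = { '(', '-', 'a' }
A → - - F: PREDICT = { '-' }

M[A, $] is empty (no production applies)

Answer: Empty (error entry)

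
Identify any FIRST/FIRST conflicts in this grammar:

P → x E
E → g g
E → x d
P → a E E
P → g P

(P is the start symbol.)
Productions for P:
  P → x E: FIRST = { 'x' }
  P → a E E: FIRST = { 'a' }
  P → g P: FIRST = { 'g' }
Productions for E:
  E → g g: FIRST = { 'g' }
  E → x d: FIRST = { 'x' }

All alternatives of each non-terminal have pairwise disjoint FIRST sets.

Answer: No FIRST/FIRST conflicts.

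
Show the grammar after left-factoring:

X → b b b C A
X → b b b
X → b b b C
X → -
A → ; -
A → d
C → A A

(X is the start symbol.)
Left-factoring transforms A → αβ₁ | αβ₂ into A → αA' and A' → β₁ | β₂
(α is the longest common prefix among the alternatives). Repeat until
no nonterminal has two alternatives with a common prefix.

Round 1: X has alternatives sharing prefix 'b b b'. Introduce X': X → b b b X'
  Add: X' → C A
  Add: X' → ε
  Add: X' → C

Round 2: X' has alternatives sharing prefix 'C'. Introduce X'': X' → C X''
  Add: X'' → A
  Add: X'' → ε

No remaining common prefixes — done.

Resulting grammar:
X → b b b X'
X' → C X''
X'' → A
X'' → ε
X' → ε
X → -
A → ; -
A → d
C → A A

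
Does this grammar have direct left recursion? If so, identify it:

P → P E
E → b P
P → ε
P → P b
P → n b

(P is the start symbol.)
Yes, P is left-recursive

P → P E: LEFT RECURSIVE (starts with P)
E → b P: starts with b
P → ε: starts with ε
P → P b: LEFT RECURSIVE (starts with P)
P → n b: starts with n

The grammar has direct left recursion on: P.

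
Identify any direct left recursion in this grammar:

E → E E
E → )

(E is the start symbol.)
Yes, E is left-recursive

E → E E: LEFT RECURSIVE (starts with E)
E → ): starts with ')'

The grammar has direct left recursion on: E.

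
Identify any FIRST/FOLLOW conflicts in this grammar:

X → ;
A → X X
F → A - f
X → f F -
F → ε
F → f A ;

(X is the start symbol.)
A FIRST/FOLLOW conflict occurs when a non-terminal N has a nullable alternative N → β (β ⇒* ε) and another alternative N → α with FIRST(α) ∩ FOLLOW(N) ≠ ∅: on such a lookahead the parser cannot decide between expanding α and letting N vanish via β.

Nullable non-terminals: F.
FIRST sets used below: FIRST(A) = { ';', 'f' }

F: nullable alternative(s) F → ε; FOLLOW(F) = { '-' }
  F → A - f: FIRST \ {ε} = { ';', 'f' } — disjoint from FOLLOW(F)
  F → ε: FIRST \ {ε} = { } — this is the only nullable alternative, skip
  F → f A ;: FIRST \ {ε} = { 'f' } — disjoint from FOLLOW(F)

A, X have no nullable alternative, so no FIRST/FOLLOW check is needed there.

No FIRST/FOLLOW conflicts found.

Answer: No FIRST/FOLLOW conflicts.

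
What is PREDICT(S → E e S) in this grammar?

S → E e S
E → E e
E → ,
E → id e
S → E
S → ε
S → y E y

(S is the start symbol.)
PREDICT(S → E e S) = (FIRST(RHS) \ {ε}) ∪ (FOLLOW(S) if ε ∈ FIRST(RHS), i.e. RHS ⇒* ε)
FIRST(E) = { ',', 'id' }
FIRST(E e S) = { ',', 'id' }
ε ∉ FIRST(E e S), so FOLLOW(S) is not added.
PREDICT(S → E e S) = { ',', 'id' }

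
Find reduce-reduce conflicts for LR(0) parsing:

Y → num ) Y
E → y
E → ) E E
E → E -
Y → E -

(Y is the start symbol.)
Augment with Y' → Y and build the canonical LR(0) collection (I0 = CLOSURE({[Y' → . Y]}), then GOTO on every symbol after a dot until no new states appear). It has 12 states:
  I0: { [E → . ) E E], [E → . E -], [E → . y], [Y → . E -], [Y → . num ) Y], [Y' → . Y] }  — shift
  I1: { [E → ) . E E], [E → . ) E E], [E → . E -], [E → . y] }  — shift
  I2: { [E → E . -], [Y → E . -] }  — shift
  I3: { [Y' → Y .] }  — accept
  I4: { [Y → num . ) Y] }  — shift
  I5: { [E → y .] }  — reduce
  I6: { [E → . ) E E], [E → . E -], [E → . y], [Y → . E -], [Y → . num ) Y], [Y → num ) . Y] }  — shift
  I7: { [Y → num ) Y .] }  — reduce
  I8: { [E → E - .], [Y → E - .] }  — 2 reduces
  I9: { [E → ) E . E], [E → . ) E E], [E → . E -], [E → . y], [E → E . -] }  — shift
  I10: { [E → E - .] }  — reduce
  I11: { [E → ) E E .], [E → E . -] }  — shift, reduce

I8 contains complete items [E → E - .], [Y → E - .] — reduce-reduce conflict.

Answer: Yes — I8: [E → E - .] vs [Y → E - .]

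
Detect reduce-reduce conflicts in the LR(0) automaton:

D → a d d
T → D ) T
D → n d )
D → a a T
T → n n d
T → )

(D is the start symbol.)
A reduce-reduce conflict occurs when an LR(0) state has two complete items [A → α .] and [B → β .] — both call for a reduction, and with no lookahead the parser cannot choose between them.

Augment with D' → D and build the canonical LR(0) collection (I0 = CLOSURE({[D' → . D]}), then GOTO on every symbol after a dot until no new states appear). It has 17 states:
  I0: { [D → . a a T], [D → . a d d], [D → . n d )], [D' → . D] }  — shift
  I1: { [D' → D .] }  — accept
  I2: { [D → a . a T], [D → a . d d] }  — shift
  I3: { [D → n . d )] }  — shift
  I4: { [D → n d . )] }  — shift
  I5: { [D → n d ) .] }  — reduce
  I6: { [D → . a a T], [D → . a d d], [D → . n d )], [D → a a . T], [T → . )], [T → . D ) T], [T → . n n d] }  — shift
  I7: { [D → a d . d] }  — shift
  I8: { [D → a d d .] }  — reduce
  I9: { [T → ) .] }  — reduce
  I10: { [T → D . ) T] }  — shift
  I11: { [D → a a T .] }  — reduce
  I12: { [D → n . d )], [T → n . n d] }  — shift
  I13: { [T → n n . d] }  — shift
  I14: { [T → n n d .] }  — reduce
  I15: { [D → . a a T], [D → . a d d], [D → . n d )], [T → . )], [T → . D ) T], [T → . n n d], [T → D ) . T] }  — shift
  I16: { [T → D ) T .] }  — reduce

No state contains more than one complete item.

Answer: No reduce-reduce conflicts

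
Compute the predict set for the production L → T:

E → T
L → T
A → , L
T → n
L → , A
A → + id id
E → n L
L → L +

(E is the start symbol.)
{ 'n' }

PREDICT(L → T) = (FIRST(RHS) \ {ε}) ∪ (FOLLOW(L) if ε ∈ FIRST(RHS), i.e. RHS ⇒* ε)
FIRST(T) = { 'n' }
FIRST(T) = { 'n' }
ε ∉ FIRST(T), so FOLLOW(L) is not added.
PREDICT(L → T) = { 'n' }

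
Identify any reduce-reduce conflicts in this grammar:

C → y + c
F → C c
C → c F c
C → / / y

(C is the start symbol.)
Augment with C' → C and build the canonical LR(0) collection (I0 = CLOSURE({[C' → . C]}), then GOTO on every symbol after a dot until no new states appear). It has 13 states:
  I0: { [C → . / / y], [C → . c F c], [C → . y + c], [C' → . C] }  — shift
  I1: { [C → / . / y] }  — shift
  I2: { [C' → C .] }  — accept
  I3: { [C → . / / y], [C → . c F c], [C → . y + c], [C → c . F c], [F → . C c] }  — shift
  I4: { [C → y . + c] }  — shift
  I5: { [C → y + . c] }  — shift
  I6: { [C → y + c .] }  — reduce
  I7: { [F → C . c] }  — shift
  I8: { [C → c F . c] }  — shift
  I9: { [C → c F c .] }  — reduce
  I10: { [F → C c .] }  — reduce
  I11: { [C → / / . y] }  — shift
  I12: { [C → / / y .] }  — reduce

No state contains more than one complete item.

Answer: No reduce-reduce conflicts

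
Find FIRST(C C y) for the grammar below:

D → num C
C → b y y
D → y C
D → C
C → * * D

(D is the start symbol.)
FIRST sets of the non-terminals involved (from the grammar, by fixed-point iteration):
  FIRST(C) = { '*', 'b' }

To compute FIRST(C C y), process the symbols left to right:
Symbol C is a non-terminal. Add FIRST(C) \ {ε} = { '*', 'b' }
C is not nullable (ε ∉ FIRST(C)), so stop here.
FIRST(C C y) = { '*', 'b' }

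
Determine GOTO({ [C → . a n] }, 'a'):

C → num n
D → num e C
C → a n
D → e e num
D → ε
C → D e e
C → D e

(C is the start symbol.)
{ [C → a . n] }

GOTO(I, 'a') = CLOSURE({ [A → αX.β] : [A → α.Xβ] ∈ I, X = 'a' })

Items with dot before 'a', with the dot advanced:
  [C → . a n] → [C → a . n]
Closure adds nothing (no advanced item has the dot before a non-terminal).

GOTO = { [C → a . n] }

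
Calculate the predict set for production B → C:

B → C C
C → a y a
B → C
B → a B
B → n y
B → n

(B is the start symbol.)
{ 'a' }

PREDICT(B → C) = (FIRST(RHS) \ {ε}) ∪ (FOLLOW(B) if ε ∈ FIRST(RHS), i.e. RHS ⇒* ε)
FIRST(C) = { 'a' }
FIRST(C) = { 'a' }
ε ∉ FIRST(C), so FOLLOW(B) is not added.
PREDICT(B → C) = { 'a' }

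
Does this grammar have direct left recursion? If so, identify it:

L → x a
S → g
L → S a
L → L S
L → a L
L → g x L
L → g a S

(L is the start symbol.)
Yes, L is left-recursive

L → x a: starts with x
S → g: starts with g
L → S a: starts with S
L → L S: LEFT RECURSIVE (starts with L)
L → a L: starts with a
L → g x L: starts with g
L → g a S: starts with g

The grammar has direct left recursion on: L.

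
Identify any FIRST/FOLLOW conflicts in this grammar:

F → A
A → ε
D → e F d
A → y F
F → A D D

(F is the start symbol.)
Yes. F → A D D with FOLLOW(F) on { 'e' }

A FIRST/FOLLOW conflict occurs when a non-terminal N has a nullable alternative N → β (β ⇒* ε) and another alternative N → α with FIRST(α) ∩ FOLLOW(N) ≠ ∅: on such a lookahead the parser cannot decide between expanding α and letting N vanish via β.

Nullable non-terminals: A, F.
FIRST sets used below: FIRST(A) = { 'y', ε }, FIRST(D) = { 'e' }

A: nullable alternative(s) A → ε; FOLLOW(A) = { $, 'd', 'e' }
  A → ε: FIRST \ {ε} = { } — this is the only nullable alternative, skip
  A → y F: FIRST \ {ε} = { 'y' } — disjoint from FOLLOW(A)

F: nullable alternative(s) F → A; FOLLOW(F) = { $, 'd', 'e' }
  F → A: FIRST \ {ε} = { 'y' } — this is the only nullable alternative, skip
  F → A D D: FIRST \ {ε} = { 'e', 'y' } — overlaps FOLLOW(F) on { 'e' }: CONFLICT

D has no nullable alternative, so no FIRST/FOLLOW check is needed there.

So the grammar has 1 FIRST/FOLLOW conflict (marked CONFLICT above).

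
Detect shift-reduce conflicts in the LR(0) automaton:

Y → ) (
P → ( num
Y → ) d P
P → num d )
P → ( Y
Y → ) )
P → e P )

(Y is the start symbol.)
A shift-reduce conflict occurs when an LR(0) state has both:
  - a complete (reduce) item [A → α .] (dot at the end), and
  - a shift item [B → β . c γ] (dot before a terminal).

Augment with Y' → Y and build the canonical LR(0) collection (I0 = CLOSURE({[Y' → . Y]}), then GOTO on every symbol after a dot until no new states appear). It has 16 states:
  I0: { [Y → . ) (], [Y → . ) )], [Y → . ) d P], [Y' → . Y] }  — shift
  I1: { [Y → ) . (], [Y → ) . )], [Y → ) . d P] }  — shift
  I2: { [Y' → Y .] }  — accept
  I3: { [Y → ) ( .] }  — reduce
  I4: { [Y → ) ) .] }  — reduce
  I5: { [P → . ( Y], [P → . ( num], [P → . e P )], [P → . num d )], [Y → ) d . P] }  — shift
  I6: { [P → ( . Y], [P → ( . num], [Y → . ) (], [Y → . ) )], [Y → . ) d P] }  — shift
  I7: { [Y → ) d P .] }  — reduce
  I8: { [P → . ( Y], [P → . ( num], [P → . e P )], [P → . num d )], [P → e . P )] }  — shift
  I9: { [P → num . d )] }  — shift
  I10: { [P → num d . )] }  — shift
  I11: { [P → num d ) .] }  — reduce
  I12: { [P → e P . )] }  — shift
  I13: { [P → e P ) .] }  — reduce
  I14: { [P → ( Y .] }  — reduce
  I15: { [P → ( num .] }  — reduce

No state contains both a complete item and a shift item.

Answer: No shift-reduce conflicts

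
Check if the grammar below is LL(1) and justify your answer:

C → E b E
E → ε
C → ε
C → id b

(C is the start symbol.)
A grammar is LL(1) if for each non-terminal N with multiple productions, the predict sets of those productions are pairwise disjoint, where PREDICT(N → α) = (FIRST(α) \ {ε}) ∪ (FOLLOW(N) if α ⇒* ε).

Relevant sets:
  FIRST(E) = { ε }
  FOLLOW(C) = { $ }

For C:
  PREDICT(C → E b E) = { 'b' }
  PREDICT(C → ε) = { $ }
  PREDICT(C → id b) = { 'id' }
E has a single production, so nothing to check there.

All predict sets are disjoint. The grammar IS LL(1).

Answer: Yes, the grammar is LL(1).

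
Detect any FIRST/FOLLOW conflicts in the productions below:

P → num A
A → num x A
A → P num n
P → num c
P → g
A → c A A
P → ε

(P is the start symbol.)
Yes. P → num A with FOLLOW(P) on { 'num' }; P → num c with FOLLOW(P) on { 'num' }

Nullable non-terminals: P.

P: nullable alternative(s) P → ε; FOLLOW(P) = { $, 'num' }
  P → num A: FIRST \ {ε} = { 'num' } — overlaps FOLLOW(P) on { 'num' }: CONFLICT
  P → num c: FIRST \ {ε} = { 'num' } — overlaps FOLLOW(P) on { 'num' }: CONFLICT
  P → g: FIRST \ {ε} = { 'g' } — disjoint from FOLLOW(P)
  P → ε: FIRST \ {ε} = { } — this is the only nullable alternative, skip

A has no nullable alternative, so no FIRST/FOLLOW check is needed there.

So the grammar has 2 FIRST/FOLLOW conflicts (marked CONFLICT above).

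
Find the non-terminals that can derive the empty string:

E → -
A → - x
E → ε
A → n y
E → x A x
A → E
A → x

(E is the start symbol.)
{ 'A', 'E' }

ε-productions: E → ε
So E is immediately nullable.
A → E: every symbol on the right is nullable, so A is nullable too.
Every non-terminal is now nullable.
Nullable = { 'A', 'E' }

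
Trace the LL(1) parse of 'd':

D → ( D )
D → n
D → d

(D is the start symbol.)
Stack is shown with the top on the left.

Stack  Input  Action
--------------------
D $    d $    output D → d
d $    d $    match 'd'
$      $      accept

The string is accepted.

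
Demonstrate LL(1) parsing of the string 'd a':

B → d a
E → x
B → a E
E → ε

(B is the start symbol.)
Stack is shown with the top on the left.

Stack  Input  Action
--------------------
B $    d a $  output B → d a
d a $  d a $  match 'd'
a $    a $    match 'a'
$      $      accept

The string is accepted.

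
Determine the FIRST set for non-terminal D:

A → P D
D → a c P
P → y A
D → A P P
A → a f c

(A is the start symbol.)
{ 'a', 'y' }

FIRST sets of the other non-terminals involved (by the same procedure, iterated to a fixed point):
  FIRST(A) = { 'a', 'y' }

From D → a c P:
  - a is a terminal: add 'a' and stop
From D → A P P:
  - A is a non-terminal: add FIRST(A) \ {ε} = { 'a', 'y' }
    A is not nullable, so stop

Collecting: FIRST(D) = { 'a', 'y' }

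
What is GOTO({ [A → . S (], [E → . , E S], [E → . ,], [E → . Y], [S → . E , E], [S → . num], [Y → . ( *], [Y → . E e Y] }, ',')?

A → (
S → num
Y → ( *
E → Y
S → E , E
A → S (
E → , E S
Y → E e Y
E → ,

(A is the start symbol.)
{ [E → , . E S], [E → , .], [E → . , E S], [E → . ,], [E → . Y], [Y → . ( *], [Y → . E e Y] }

GOTO(I, ',') = CLOSURE({ [A → αX.β] : [A → α.Xβ] ∈ I, X = ',' })

Items with dot before ',', with the dot advanced:
  [E → . ,] → [E → , .]
  [E → . , E S] → [E → , . E S]
Closure of the advanced items:
  [E → , . E S] has the dot before E: add [E → . Y], [E → . , E S], [E → . ,]
  [E → . Y] has the dot before Y: add [Y → . ( *], [Y → . E e Y]

GOTO = { [E → , . E S], [E → , .], [E → . , E S], [E → . ,], [E → . Y], [Y → . ( *], [Y → . E e Y] }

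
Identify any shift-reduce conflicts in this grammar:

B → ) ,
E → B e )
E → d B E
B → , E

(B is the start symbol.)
No shift-reduce conflicts

A shift-reduce conflict occurs when an LR(0) state has both:
  - a complete (reduce) item [A → α .] (dot at the end), and
  - a shift item [B → β . c γ] (dot before a terminal).

Augment with B' → B and build the canonical LR(0) collection (I0 = CLOSURE({[B' → . B]}), then GOTO on every symbol after a dot until no new states appear). It has 12 states:
  I0: { [B → . ) ,], [B → . , E], [B' → . B] }  — shift
  I1: { [B → ) . ,] }  — shift
  I2: { [B → , . E], [B → . ) ,], [B → . , E], [E → . B e )], [E → . d B E] }  — shift
  I3: { [B' → B .] }  — accept
  I4: { [E → B . e )] }  — shift
  I5: { [B → , E .] }  — reduce
  I6: { [B → . ) ,], [B → . , E], [E → d . B E] }  — shift
  I7: { [B → . ) ,], [B → . , E], [E → . B e )], [E → . d B E], [E → d B . E] }  — shift
  I8: { [E → d B E .] }  — reduce
  I9: { [E → B e . )] }  — shift
  I10: { [E → B e ) .] }  — reduce
  I11: { [B → ) , .] }  — reduce

No state contains both a complete item and a shift item.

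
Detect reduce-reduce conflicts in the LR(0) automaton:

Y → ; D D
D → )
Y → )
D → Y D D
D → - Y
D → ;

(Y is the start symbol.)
Yes — I4: [D → ) .] vs [Y → ) .]

A reduce-reduce conflict occurs when an LR(0) state has two complete items [A → α .] and [B → β .] — both call for a reduction, and with no lookahead the parser cannot choose between them.

Augment with Y' → Y and build the canonical LR(0) collection (I0 = CLOSURE({[Y' → . Y]}), then GOTO on every symbol after a dot until no new states appear). It has 13 states:
  I0: { [Y → . )], [Y → . ; D D], [Y' → . Y] }  — shift
  I1: { [Y → ) .] }  — reduce
  I2: { [D → . )], [D → . - Y], [D → . ;], [D → . Y D D], [Y → . )], [Y → . ; D D], [Y → ; . D D] }  — shift
  I3: { [Y' → Y .] }  — accept
  I4: { [D → ) .], [Y → ) .] }  — 2 reduces
  I5: { [D → - . Y], [Y → . )], [Y → . ; D D] }  — shift
  I6: { [D → . )], [D → . - Y], [D → . ;], [D → . Y D D], [D → ; .], [Y → . )], [Y → . ; D D], [Y → ; . D D] }  — shift, reduce
  I7: { [D → . )], [D → . - Y], [D → . ;], [D → . Y D D], [Y → . )], [Y → . ; D D], [Y → ; D . D] }  — shift
  I8: { [D → . )], [D → . - Y], [D → . ;], [D → . Y D D], [D → Y . D D], [Y → . )], [Y → . ; D D] }  — shift
  I9: { [D → . )], [D → . - Y], [D → . ;], [D → . Y D D], [D → Y D . D], [Y → . )], [Y → . ; D D] }  — shift
  I10: { [D → Y D D .] }  — reduce
  I11: { [Y → ; D D .] }  — reduce
  I12: { [D → - Y .] }  — reduce

I4 contains complete items [D → ) .], [Y → ) .] — reduce-reduce conflict.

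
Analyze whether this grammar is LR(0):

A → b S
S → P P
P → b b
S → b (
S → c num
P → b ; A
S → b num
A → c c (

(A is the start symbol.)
Yes, the grammar is LR(0)

Augment with A' → A and build the canonical LR(0) collection (I0 = CLOSURE({[A' → . A]}), then GOTO on every symbol after a dot until no new states appear). It has 18 states:
  I0: { [A → . b S], [A → . c c (], [A' → . A] }  — shift
  I1: { [A' → A .] }  — accept
  I2: { [A → b . S], [P → . b ; A], [P → . b b], [S → . P P], [S → . b (], [S → . b num], [S → . c num] }  — shift
  I3: { [A → c . c (] }  — shift
  I4: { [A → c c . (] }  — shift
  I5: { [A → c c ( .] }  — reduce
  I6: { [P → . b ; A], [P → . b b], [S → P . P] }  — shift
  I7: { [A → b S .] }  — reduce
  I8: { [P → b . ; A], [P → b . b], [S → b . (], [S → b . num] }  — shift
  I9: { [S → c . num] }  — shift
  I10: { [S → c num .] }  — reduce
  I11: { [S → b ( .] }  — reduce
  I12: { [A → . b S], [A → . c c (], [P → b ; . A] }  — shift
  I13: { [P → b b .] }  — reduce
  I14: { [S → b num .] }  — reduce
  I15: { [P → b ; A .] }  — reduce
  I16: { [S → P P .] }  — reduce
  I17: { [P → b . ; A], [P → b . b] }  — shift

Every state is either a pure shift/goto state or contains exactly one complete item and nothing to shift — no conflicts. The grammar is LR(0).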